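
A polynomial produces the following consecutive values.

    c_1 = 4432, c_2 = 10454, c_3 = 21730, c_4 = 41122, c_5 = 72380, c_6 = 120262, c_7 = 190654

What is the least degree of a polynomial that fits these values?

5

6022, 11276, 19392, 31258, 47882, 70392
5254, 8116, 11866, 16624, 22510
2862, 3750, 4758, 5886
888, 1008, 1128
120, 120
The fifth differences are constant, so the polynomial has degree 5.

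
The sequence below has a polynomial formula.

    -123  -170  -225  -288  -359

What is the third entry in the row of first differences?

-63

D1: -47, -55, -63, -71
D2: -8, -8, -8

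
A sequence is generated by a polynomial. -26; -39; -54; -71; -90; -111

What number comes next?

First differences: -13 , -15 , -17 , -19 , -21
Second differences: -2 , -2 , -2 , -2
Second differences constant at -2.
-21 − 2 = -23;  -111 − 23 = -134

-134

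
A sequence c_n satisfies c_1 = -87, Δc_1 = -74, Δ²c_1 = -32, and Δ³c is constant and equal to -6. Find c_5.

Build the table forward from the leading diagonal:
D3: -6, -6, -6, -6, -6
D2: -32, -38, -44, -50, -56
D1: -74, -106, -144, -188, -238
c: -87, -161, -267, -411, -599

-599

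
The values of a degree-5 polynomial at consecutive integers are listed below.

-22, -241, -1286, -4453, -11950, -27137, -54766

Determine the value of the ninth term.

-219 , -1045 , -3167 , -7497 , -15187 , -27629
-826 , -2122 , -4330 , -7690 , -12442
-1296 , -2208 , -3360 , -4752
-912 , -1152 , -1392
-240 , -240
The fifth differences are constant (-240).
-1392 − 240 = -1632;  -4752 − 1632 = -6384;  -12442 − 6384 = -18826;  -27629 − 18826 = -46455;  -54766 − 46455 = -101221
-1632 − 240 = -1872;  -6384 − 1872 = -8256;  -18826 − 8256 = -27082;  -46455 − 27082 = -73537;  -101221 − 73537 = -174758

-174758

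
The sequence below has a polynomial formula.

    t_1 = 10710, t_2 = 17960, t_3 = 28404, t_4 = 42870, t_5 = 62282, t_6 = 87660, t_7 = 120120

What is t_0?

7250, 10444, 14466, 19412, 25378, 32460
3194, 4022, 4946, 5966, 7082
828, 924, 1020, 1116
96, 96, 96
The fourth differences are constant at 96.
Work back: 828 − 96 = 732;  3194 − 732 = 2462;  7250 − 2462 = 4788;  10710 − 4788 = 5922

5922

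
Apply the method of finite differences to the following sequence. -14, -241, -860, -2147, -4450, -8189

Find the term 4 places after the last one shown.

-48425

D1: -227  -619  -1287  -2303  -3739
D2: -392  -668  -1016  -1436
D3: -276  -348  -420
D4: -72  -72
The fourth differences are constant (-72).
-420 − 72 = -492;  -1436 − 492 = -1928;  -3739 − 1928 = -5667;  -8189 − 5667 = -13856
-492 − 72 = -564;  -1928 − 564 = -2492;  -5667 − 2492 = -8159;  -13856 − 8159 = -22015
-564 − 72 = -636;  -2492 − 636 = -3128;  -8159 − 3128 = -11287;  -22015 − 11287 = -33302
-636 − 72 = -708;  -3128 − 708 = -3836;  -11287 − 3836 = -15123;  -33302 − 15123 = -48425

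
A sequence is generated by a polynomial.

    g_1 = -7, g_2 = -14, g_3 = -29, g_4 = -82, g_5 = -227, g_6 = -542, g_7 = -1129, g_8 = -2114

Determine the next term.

-3647

First differences: -7 , -15 , -53 , -145 , -315 , -587 , -985
Second differences: -8 , -38 , -92 , -170 , -272 , -398
Third differences: -30 , -54 , -78 , -102 , -126
Fourth differences: -24 , -24 , -24 , -24
Fourth differences constant at -24.
-126 − 24 = -150;  -398 − 150 = -548;  -985 − 548 = -1533;  -2114 − 1533 = -3647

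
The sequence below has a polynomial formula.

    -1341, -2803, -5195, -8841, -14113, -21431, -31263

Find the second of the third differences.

First differences: -1462, -2392, -3646, -5272, -7318, -9832
Second differences: -930, -1254, -1626, -2046, -2514
Third differences: -324, -372, -420, -468
Fourth differences: -48, -48, -48

-372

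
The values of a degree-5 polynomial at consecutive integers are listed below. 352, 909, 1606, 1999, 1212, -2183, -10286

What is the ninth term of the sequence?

First differences: 557, 697, 393, -787, -3395, -8103
Second differences: 140, -304, -1180, -2608, -4708
Third differences: -444, -876, -1428, -2100
Fourth differences: -432, -552, -672
Fifth differences: -120, -120
Constant fifth difference = -120, so extend:
-672 − 120 = -792;  -2100 − 792 = -2892;  -4708 − 2892 = -7600;  -8103 − 7600 = -15703;  -10286 − 15703 = -25989
-792 − 120 = -912;  -2892 − 912 = -3804;  -7600 − 3804 = -11404;  -15703 − 11404 = -27107;  -25989 − 27107 = -53096

-53096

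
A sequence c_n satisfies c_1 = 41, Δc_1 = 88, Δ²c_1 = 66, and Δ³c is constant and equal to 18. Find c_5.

Build the table forward from the leading diagonal:
D3: 18  18  18  18  18
D2: 66  84  102  120  138
D1: 88  154  238  340  460
c: 41  129  283  521  861

861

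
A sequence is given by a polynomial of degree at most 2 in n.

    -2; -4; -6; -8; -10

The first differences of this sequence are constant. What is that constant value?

-2

First differences: -2, -2, -2, -2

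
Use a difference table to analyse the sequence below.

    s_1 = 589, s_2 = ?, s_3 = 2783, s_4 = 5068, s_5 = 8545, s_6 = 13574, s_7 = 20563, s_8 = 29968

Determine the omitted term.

Using the last 6 terms:
First differences: 2285  3477  5029  6989  9405
Second differences: 1192  1552  1960  2416
Third differences: 360  408  456
Fourth differences: 48  48
Constant fourth difference = 48.
Extend backward: 360 − 48 = 312;  1192 − 312 = 880;  2285 − 880 = 1405;  2783 − 1405 = 1378

1378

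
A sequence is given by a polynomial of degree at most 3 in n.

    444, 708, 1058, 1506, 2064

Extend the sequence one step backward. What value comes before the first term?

254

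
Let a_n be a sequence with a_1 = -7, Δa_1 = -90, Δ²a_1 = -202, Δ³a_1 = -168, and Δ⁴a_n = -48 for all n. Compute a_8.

Build the table forward from the leading diagonal:
Δ⁴: -48  -48  -48  -48  -48  -48  -48  -48
Δ³: -168  -216  -264  -312  -360  -408  -456  -504
Δ²: -202  -370  -586  -850  -1162  -1522  -1930  -2386
Δ: -90  -292  -662  -1248  -2098  -3260  -4782  -6712
a: -7  -97  -389  -1051  -2299  -4397  -7657  -12439

-12439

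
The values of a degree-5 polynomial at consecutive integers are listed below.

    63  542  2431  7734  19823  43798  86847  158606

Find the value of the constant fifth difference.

Δ: 479, 1889, 5303, 12089, 23975, 43049, 71759
Δ²: 1410, 3414, 6786, 11886, 19074, 28710
Δ³: 2004, 3372, 5100, 7188, 9636
Δ⁴: 1368, 1728, 2088, 2448
Δ⁵: 360, 360, 360

360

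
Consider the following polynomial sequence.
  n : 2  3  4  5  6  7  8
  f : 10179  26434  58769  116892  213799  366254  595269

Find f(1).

3104

Δ: 16255  32335  58123  96907  152455  229015
Δ²: 16080  25788  38784  55548  76560
Δ³: 9708  12996  16764  21012
Δ⁴: 3288  3768  4248
Δ⁵: 480  480
The fifth differences are constant at 480.
Work back: 3288 − 480 = 2808;  9708 − 2808 = 6900;  16080 − 6900 = 9180;  16255 − 9180 = 7075;  10179 − 7075 = 3104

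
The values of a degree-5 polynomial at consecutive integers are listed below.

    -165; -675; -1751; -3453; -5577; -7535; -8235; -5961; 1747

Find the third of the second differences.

-422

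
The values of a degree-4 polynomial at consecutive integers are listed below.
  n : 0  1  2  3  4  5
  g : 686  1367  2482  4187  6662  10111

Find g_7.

D1: 681  1115  1705  2475  3449
D2: 434  590  770  974
D3: 156  180  204
D4: 24  24
Constant fourth difference = 24, so extend:
204 + 24 = 228;  974 + 228 = 1202;  3449 + 1202 = 4651;  10111 + 4651 = 14762
228 + 24 = 252;  1202 + 252 = 1454;  4651 + 1454 = 6105;  14762 + 6105 = 20867

20867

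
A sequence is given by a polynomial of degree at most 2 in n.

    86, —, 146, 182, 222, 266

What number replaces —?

114

Using the last 4 terms:
Δ: 36  40  44
Δ²: 4  4
Constant second difference = 4.
Extend backward: 36 − 4 = 32;  146 − 32 = 114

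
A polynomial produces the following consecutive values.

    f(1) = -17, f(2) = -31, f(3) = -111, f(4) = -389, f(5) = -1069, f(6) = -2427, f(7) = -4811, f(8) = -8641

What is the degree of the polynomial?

First differences: -14, -80, -278, -680, -1358, -2384, -3830
Second differences: -66, -198, -402, -678, -1026, -1446
Third differences: -132, -204, -276, -348, -420
Fourth differences: -72, -72, -72, -72
The fourth differences are constant, so the polynomial has degree 4.

4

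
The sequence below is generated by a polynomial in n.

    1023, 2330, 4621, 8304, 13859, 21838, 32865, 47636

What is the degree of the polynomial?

4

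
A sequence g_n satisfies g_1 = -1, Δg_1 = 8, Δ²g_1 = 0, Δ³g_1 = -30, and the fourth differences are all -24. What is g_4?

Build the table forward from the leading diagonal:
Fourth differences: -24, -24, -24, -24
Third differences: -30, -54, -78, -102
Second differences: 0, -30, -84, -162
First differences: 8, 8, -22, -106
g: -1, 7, 15, -7

-7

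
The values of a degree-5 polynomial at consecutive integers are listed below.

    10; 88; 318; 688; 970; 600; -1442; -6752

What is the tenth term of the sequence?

-37160

Δ: 78, 230, 370, 282, -370, -2042, -5310
Δ²: 152, 140, -88, -652, -1672, -3268
Δ³: -12, -228, -564, -1020, -1596
Δ⁴: -216, -336, -456, -576
Δ⁵: -120, -120, -120
Fifth differences constant at -120.
-576 − 120 = -696;  -1596 − 696 = -2292;  -3268 − 2292 = -5560;  -5310 − 5560 = -10870;  -6752 − 10870 = -17622
-696 − 120 = -816;  -2292 − 816 = -3108;  -5560 − 3108 = -8668;  -10870 − 8668 = -19538;  -17622 − 19538 = -37160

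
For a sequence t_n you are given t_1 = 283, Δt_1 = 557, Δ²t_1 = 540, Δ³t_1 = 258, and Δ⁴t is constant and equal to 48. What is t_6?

11288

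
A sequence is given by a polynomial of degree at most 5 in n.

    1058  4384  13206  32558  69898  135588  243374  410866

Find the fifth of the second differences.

42096

D1: 3326, 8822, 19352, 37340, 65690, 107786, 167492
D2: 5496, 10530, 17988, 28350, 42096, 59706
D3: 5034, 7458, 10362, 13746, 17610
D4: 2424, 2904, 3384, 3864
D5: 480, 480, 480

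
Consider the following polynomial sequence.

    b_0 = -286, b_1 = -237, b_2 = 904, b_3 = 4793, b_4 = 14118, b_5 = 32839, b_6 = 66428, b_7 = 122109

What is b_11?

784993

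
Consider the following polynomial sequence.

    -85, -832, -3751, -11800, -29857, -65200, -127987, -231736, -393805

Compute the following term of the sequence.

-635872

D1: -747  -2919  -8049  -18057  -35343  -62787  -103749  -162069
D2: -2172  -5130  -10008  -17286  -27444  -40962  -58320
D3: -2958  -4878  -7278  -10158  -13518  -17358
D4: -1920  -2400  -2880  -3360  -3840
D5: -480  -480  -480  -480
The fifth differences are constant (-480).
-3840 − 480 = -4320;  -17358 − 4320 = -21678;  -58320 − 21678 = -79998;  -162069 − 79998 = -242067;  -393805 − 242067 = -635872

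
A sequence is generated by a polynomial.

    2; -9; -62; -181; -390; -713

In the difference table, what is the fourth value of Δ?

-209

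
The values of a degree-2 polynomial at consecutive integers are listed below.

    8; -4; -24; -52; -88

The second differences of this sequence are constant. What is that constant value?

-8

D1: -12, -20, -28, -36
D2: -8, -8, -8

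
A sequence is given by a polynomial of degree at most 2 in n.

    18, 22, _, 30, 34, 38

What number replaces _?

Using the last 3 terms:
D1: 4  4
Constant first difference = 4.
Extend backward: 30 − 4 = 26

26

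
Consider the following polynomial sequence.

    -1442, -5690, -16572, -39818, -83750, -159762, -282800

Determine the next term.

D1: -4248, -10882, -23246, -43932, -76012, -123038
D2: -6634, -12364, -20686, -32080, -47026
D3: -5730, -8322, -11394, -14946
D4: -2592, -3072, -3552
D5: -480, -480
Constant fifth difference = -480, so extend:
-3552 − 480 = -4032;  -14946 − 4032 = -18978;  -47026 − 18978 = -66004;  -123038 − 66004 = -189042;  -282800 − 189042 = -471842

-471842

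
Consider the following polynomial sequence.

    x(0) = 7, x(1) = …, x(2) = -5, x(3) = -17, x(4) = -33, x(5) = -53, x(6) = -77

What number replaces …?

3

Using the last 5 terms:
First differences: -12, -16, -20, -24
Second differences: -4, -4, -4
Constant second difference = -4.
Extend backward: -12 + 4 = -8;  -5 + 8 = 3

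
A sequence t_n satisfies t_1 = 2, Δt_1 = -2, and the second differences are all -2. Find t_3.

-4

Build the table forward from the leading diagonal:
Δ²: -2  -2  -2
Δ: -2  -4  -6
t: 2  0  -4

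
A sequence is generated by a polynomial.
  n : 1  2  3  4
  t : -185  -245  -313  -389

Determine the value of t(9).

-889

First differences: -60, -68, -76
Second differences: -8, -8
Constant second difference = -8, so extend:
-76 − 8 = -84;  -389 − 84 = -473
-84 − 8 = -92;  -473 − 92 = -565
-92 − 8 = -100;  -565 − 100 = -665
-100 − 8 = -108;  -665 − 108 = -773
-108 − 8 = -116;  -773 − 116 = -889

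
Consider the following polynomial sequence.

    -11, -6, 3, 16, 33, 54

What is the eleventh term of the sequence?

5 , 9 , 13 , 17 , 21
4 , 4 , 4 , 4
The second differences are constant (4).
21 + 4 = 25;  54 + 25 = 79
25 + 4 = 29;  79 + 29 = 108
29 + 4 = 33;  108 + 33 = 141
33 + 4 = 37;  141 + 37 = 178
37 + 4 = 41;  178 + 41 = 219

219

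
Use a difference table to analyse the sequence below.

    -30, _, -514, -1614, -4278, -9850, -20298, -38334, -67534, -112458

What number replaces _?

Using the last 8 terms:
D1: -1100  -2664  -5572  -10448  -18036  -29200  -44924
D2: -1564  -2908  -4876  -7588  -11164  -15724
D3: -1344  -1968  -2712  -3576  -4560
D4: -624  -744  -864  -984
D5: -120  -120  -120
Constant fifth difference = -120.
Extend backward: -624 + 120 = -504;  -1344 + 504 = -840;  -1564 + 840 = -724;  -1100 + 724 = -376;  -514 + 376 = -138

-138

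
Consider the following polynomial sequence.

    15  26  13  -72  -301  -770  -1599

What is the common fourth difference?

-24

First differences: 11, -13, -85, -229, -469, -829
Second differences: -24, -72, -144, -240, -360
Third differences: -48, -72, -96, -120
Fourth differences: -24, -24, -24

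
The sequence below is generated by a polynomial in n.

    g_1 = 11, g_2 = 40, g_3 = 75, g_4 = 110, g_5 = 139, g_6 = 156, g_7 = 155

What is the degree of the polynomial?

29, 35, 35, 29, 17, -1
6, 0, -6, -12, -18
-6, -6, -6, -6
The third differences are constant, so the polynomial has degree 3.

3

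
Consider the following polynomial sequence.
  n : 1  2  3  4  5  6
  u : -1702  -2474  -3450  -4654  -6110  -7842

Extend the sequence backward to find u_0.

-1110

D1: -772, -976, -1204, -1456, -1732
D2: -204, -228, -252, -276
D3: -24, -24, -24
The third differences are constant at -24.
Work back: -204 + 24 = -180;  -772 + 180 = -592;  -1702 + 592 = -1110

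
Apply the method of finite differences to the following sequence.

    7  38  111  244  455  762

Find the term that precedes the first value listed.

31, 73, 133, 211, 307
42, 60, 78, 96
18, 18, 18
The third differences are constant at 18.
Work back: 42 − 18 = 24;  31 − 24 = 7;  7 − 7 = 0

0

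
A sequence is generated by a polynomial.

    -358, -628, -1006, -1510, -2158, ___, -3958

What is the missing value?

-2968

Using the first 5 terms:
D1: -270, -378, -504, -648
D2: -108, -126, -144
D3: -18, -18
Constant third difference = -18.
Extend forward: -144 − 18 = -162;  -648 − 162 = -810;  -2158 − 810 = -2968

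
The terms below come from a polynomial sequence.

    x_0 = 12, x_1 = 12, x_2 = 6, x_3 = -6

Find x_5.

-48

D1: 0, -6, -12
D2: -6, -6
The second differences are constant (-6).
-12 − 6 = -18;  -6 − 18 = -24
-18 − 6 = -24;  -24 − 24 = -48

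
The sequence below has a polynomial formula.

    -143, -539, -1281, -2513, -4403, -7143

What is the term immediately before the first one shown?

First differences: -396  -742  -1232  -1890  -2740
Second differences: -346  -490  -658  -850
Third differences: -144  -168  -192
Fourth differences: -24  -24
The fourth differences are constant at -24.
Work back: -144 + 24 = -120;  -346 + 120 = -226;  -396 + 226 = -170;  -143 + 170 = 27

27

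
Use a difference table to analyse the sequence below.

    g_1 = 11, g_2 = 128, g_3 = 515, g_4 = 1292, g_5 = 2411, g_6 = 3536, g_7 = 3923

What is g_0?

-4

First differences: 117, 387, 777, 1119, 1125, 387
Second differences: 270, 390, 342, 6, -738
Third differences: 120, -48, -336, -744
Fourth differences: -168, -288, -408
Fifth differences: -120, -120
The fifth differences are constant at -120.
Work back: -168 + 120 = -48;  120 + 48 = 168;  270 − 168 = 102;  117 − 102 = 15;  11 − 15 = -4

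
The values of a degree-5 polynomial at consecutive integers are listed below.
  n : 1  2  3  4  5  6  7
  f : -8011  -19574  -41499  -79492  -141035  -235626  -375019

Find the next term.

-573464

First differences: -11563, -21925, -37993, -61543, -94591, -139393
Second differences: -10362, -16068, -23550, -33048, -44802
Third differences: -5706, -7482, -9498, -11754
Fourth differences: -1776, -2016, -2256
Fifth differences: -240, -240
The fifth differences are constant (-240).
-2256 − 240 = -2496;  -11754 − 2496 = -14250;  -44802 − 14250 = -59052;  -139393 − 59052 = -198445;  -375019 − 198445 = -573464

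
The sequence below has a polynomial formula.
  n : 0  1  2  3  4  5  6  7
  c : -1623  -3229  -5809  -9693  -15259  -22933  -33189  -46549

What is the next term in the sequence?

Δ: -1606 , -2580 , -3884 , -5566 , -7674 , -10256 , -13360
Δ²: -974 , -1304 , -1682 , -2108 , -2582 , -3104
Δ³: -330 , -378 , -426 , -474 , -522
Δ⁴: -48 , -48 , -48 , -48
The fourth differences are constant (-48).
-522 − 48 = -570;  -3104 − 570 = -3674;  -13360 − 3674 = -17034;  -46549 − 17034 = -63583

-63583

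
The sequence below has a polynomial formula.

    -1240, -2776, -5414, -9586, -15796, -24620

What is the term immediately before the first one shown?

Δ: -1536, -2638, -4172, -6210, -8824
Δ²: -1102, -1534, -2038, -2614
Δ³: -432, -504, -576
Δ⁴: -72, -72
The fourth differences are constant at -72.
Work back: -432 + 72 = -360;  -1102 + 360 = -742;  -1536 + 742 = -794;  -1240 + 794 = -446

-446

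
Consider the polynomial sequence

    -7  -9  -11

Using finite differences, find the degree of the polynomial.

Δ: -2, -2
The first differences are constant, so the polynomial has degree 1.

1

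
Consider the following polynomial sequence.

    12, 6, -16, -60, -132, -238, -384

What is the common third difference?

-6

D1: -6, -22, -44, -72, -106, -146
D2: -16, -22, -28, -34, -40
D3: -6, -6, -6, -6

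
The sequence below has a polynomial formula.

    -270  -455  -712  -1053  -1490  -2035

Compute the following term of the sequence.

-2700

Δ: -185 , -257 , -341 , -437 , -545
Δ²: -72 , -84 , -96 , -108
Δ³: -12 , -12 , -12
Constant third difference = -12, so extend:
-108 − 12 = -120;  -545 − 120 = -665;  -2035 − 665 = -2700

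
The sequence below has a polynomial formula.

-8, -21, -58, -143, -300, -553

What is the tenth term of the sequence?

-3005

Δ: -13, -37, -85, -157, -253
Δ²: -24, -48, -72, -96
Δ³: -24, -24, -24
The third differences are constant (-24).
-96 − 24 = -120;  -253 − 120 = -373;  -553 − 373 = -926
-120 − 24 = -144;  -373 − 144 = -517;  -926 − 517 = -1443
-144 − 24 = -168;  -517 − 168 = -685;  -1443 − 685 = -2128
-168 − 24 = -192;  -685 − 192 = -877;  -2128 − 877 = -3005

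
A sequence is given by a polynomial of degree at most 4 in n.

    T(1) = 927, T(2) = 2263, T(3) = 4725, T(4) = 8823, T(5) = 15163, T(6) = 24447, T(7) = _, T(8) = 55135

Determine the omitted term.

Using the first 6 terms:
First differences: 1336, 2462, 4098, 6340, 9284
Second differences: 1126, 1636, 2242, 2944
Third differences: 510, 606, 702
Fourth differences: 96, 96
Constant fourth difference = 96.
Extend forward: 702 + 96 = 798;  2944 + 798 = 3742;  9284 + 3742 = 13026;  24447 + 13026 = 37473

37473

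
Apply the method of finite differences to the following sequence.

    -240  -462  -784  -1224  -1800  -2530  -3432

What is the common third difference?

-18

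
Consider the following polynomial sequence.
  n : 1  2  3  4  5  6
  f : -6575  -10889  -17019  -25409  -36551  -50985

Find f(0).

-3681

First differences: -4314, -6130, -8390, -11142, -14434
Second differences: -1816, -2260, -2752, -3292
Third differences: -444, -492, -540
Fourth differences: -48, -48
The fourth differences are constant at -48.
Work back: -444 + 48 = -396;  -1816 + 396 = -1420;  -4314 + 1420 = -2894;  -6575 + 2894 = -3681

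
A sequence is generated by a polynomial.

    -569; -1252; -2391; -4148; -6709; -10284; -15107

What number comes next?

-683 , -1139 , -1757 , -2561 , -3575 , -4823
-456 , -618 , -804 , -1014 , -1248
-162 , -186 , -210 , -234
-24 , -24 , -24
The fourth differences are constant (-24).
-234 − 24 = -258;  -1248 − 258 = -1506;  -4823 − 1506 = -6329;  -15107 − 6329 = -21436

-21436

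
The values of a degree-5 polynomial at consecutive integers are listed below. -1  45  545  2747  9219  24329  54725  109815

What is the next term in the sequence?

202247

First differences: 46  500  2202  6472  15110  30396  55090
Second differences: 454  1702  4270  8638  15286  24694
Third differences: 1248  2568  4368  6648  9408
Fourth differences: 1320  1800  2280  2760
Fifth differences: 480  480  480
Constant fifth difference = 480, so extend:
2760 + 480 = 3240;  9408 + 3240 = 12648;  24694 + 12648 = 37342;  55090 + 37342 = 92432;  109815 + 92432 = 202247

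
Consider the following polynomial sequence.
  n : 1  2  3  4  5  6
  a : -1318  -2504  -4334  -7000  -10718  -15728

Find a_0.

-608

D1: -1186  -1830  -2666  -3718  -5010
D2: -644  -836  -1052  -1292
D3: -192  -216  -240
D4: -24  -24
The fourth differences are constant at -24.
Work back: -192 + 24 = -168;  -644 + 168 = -476;  -1186 + 476 = -710;  -1318 + 710 = -608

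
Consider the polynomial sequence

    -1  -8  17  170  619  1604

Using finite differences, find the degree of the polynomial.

D1: -7, 25, 153, 449, 985
D2: 32, 128, 296, 536
D3: 96, 168, 240
D4: 72, 72
The fourth differences are constant, so the polynomial has degree 4.

4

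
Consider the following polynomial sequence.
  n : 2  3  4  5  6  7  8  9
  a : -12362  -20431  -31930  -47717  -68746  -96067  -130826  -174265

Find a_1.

-6961

Δ: -8069, -11499, -15787, -21029, -27321, -34759, -43439
Δ²: -3430, -4288, -5242, -6292, -7438, -8680
Δ³: -858, -954, -1050, -1146, -1242
Δ⁴: -96, -96, -96, -96
The fourth differences are constant at -96.
Work back: -858 + 96 = -762;  -3430 + 762 = -2668;  -8069 + 2668 = -5401;  -12362 + 5401 = -6961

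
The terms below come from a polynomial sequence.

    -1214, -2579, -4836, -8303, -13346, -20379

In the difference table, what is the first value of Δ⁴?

D1: -1365, -2257, -3467, -5043, -7033
D2: -892, -1210, -1576, -1990
D3: -318, -366, -414
D4: -48, -48

-48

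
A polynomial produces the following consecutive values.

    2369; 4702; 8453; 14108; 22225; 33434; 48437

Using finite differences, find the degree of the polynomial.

4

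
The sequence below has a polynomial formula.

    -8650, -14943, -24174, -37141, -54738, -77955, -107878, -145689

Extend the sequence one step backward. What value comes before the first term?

-4593

First differences: -6293, -9231, -12967, -17597, -23217, -29923, -37811
Second differences: -2938, -3736, -4630, -5620, -6706, -7888
Third differences: -798, -894, -990, -1086, -1182
Fourth differences: -96, -96, -96, -96
The fourth differences are constant at -96.
Work back: -798 + 96 = -702;  -2938 + 702 = -2236;  -6293 + 2236 = -4057;  -8650 + 4057 = -4593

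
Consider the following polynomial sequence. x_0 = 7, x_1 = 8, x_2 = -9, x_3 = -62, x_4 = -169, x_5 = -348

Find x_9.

-2144

D1: 1, -17, -53, -107, -179
D2: -18, -36, -54, -72
D3: -18, -18, -18
Third differences constant at -18.
-72 − 18 = -90;  -179 − 90 = -269;  -348 − 269 = -617
-90 − 18 = -108;  -269 − 108 = -377;  -617 − 377 = -994
-108 − 18 = -126;  -377 − 126 = -503;  -994 − 503 = -1497
-126 − 18 = -144;  -503 − 144 = -647;  -1497 − 647 = -2144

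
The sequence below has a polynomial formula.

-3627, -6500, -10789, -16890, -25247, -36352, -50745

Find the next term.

-2873, -4289, -6101, -8357, -11105, -14393
-1416, -1812, -2256, -2748, -3288
-396, -444, -492, -540
-48, -48, -48
Constant fourth difference = -48, so extend:
-540 − 48 = -588;  -3288 − 588 = -3876;  -14393 − 3876 = -18269;  -50745 − 18269 = -69014

-69014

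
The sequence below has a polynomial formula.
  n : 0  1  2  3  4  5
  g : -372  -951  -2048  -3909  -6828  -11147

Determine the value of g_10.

-69072

First differences: -579 , -1097 , -1861 , -2919 , -4319
Second differences: -518 , -764 , -1058 , -1400
Third differences: -246 , -294 , -342
Fourth differences: -48 , -48
Fourth differences constant at -48.
-342 − 48 = -390;  -1400 − 390 = -1790;  -4319 − 1790 = -6109;  -11147 − 6109 = -17256
-390 − 48 = -438;  -1790 − 438 = -2228;  -6109 − 2228 = -8337;  -17256 − 8337 = -25593
-438 − 48 = -486;  -2228 − 486 = -2714;  -8337 − 2714 = -11051;  -25593 − 11051 = -36644
-486 − 48 = -534;  -2714 − 534 = -3248;  -11051 − 3248 = -14299;  -36644 − 14299 = -50943
-534 − 48 = -582;  -3248 − 582 = -3830;  -14299 − 3830 = -18129;  -50943 − 18129 = -69072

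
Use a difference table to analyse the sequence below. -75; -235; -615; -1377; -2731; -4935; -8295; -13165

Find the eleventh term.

-41095

D1: -160, -380, -762, -1354, -2204, -3360, -4870
D2: -220, -382, -592, -850, -1156, -1510
D3: -162, -210, -258, -306, -354
D4: -48, -48, -48, -48
The fourth differences are constant (-48).
-354 − 48 = -402;  -1510 − 402 = -1912;  -4870 − 1912 = -6782;  -13165 − 6782 = -19947
-402 − 48 = -450;  -1912 − 450 = -2362;  -6782 − 2362 = -9144;  -19947 − 9144 = -29091
-450 − 48 = -498;  -2362 − 498 = -2860;  -9144 − 2860 = -12004;  -29091 − 12004 = -41095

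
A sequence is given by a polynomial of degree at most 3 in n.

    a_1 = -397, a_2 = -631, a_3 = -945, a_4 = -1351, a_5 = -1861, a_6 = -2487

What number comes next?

Δ: -234 , -314 , -406 , -510 , -626
Δ²: -80 , -92 , -104 , -116
Δ³: -12 , -12 , -12
Constant third difference = -12, so extend:
-116 − 12 = -128;  -626 − 128 = -754;  -2487 − 754 = -3241

-3241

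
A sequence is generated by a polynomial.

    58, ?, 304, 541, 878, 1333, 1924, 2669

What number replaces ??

149

Using the last 6 terms:
237, 337, 455, 591, 745
100, 118, 136, 154
18, 18, 18
Constant third difference = 18.
Extend backward: 100 − 18 = 82;  237 − 82 = 155;  304 − 155 = 149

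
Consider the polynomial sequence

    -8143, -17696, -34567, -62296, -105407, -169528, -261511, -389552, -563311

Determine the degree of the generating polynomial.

First differences: -9553, -16871, -27729, -43111, -64121, -91983, -128041, -173759
Second differences: -7318, -10858, -15382, -21010, -27862, -36058, -45718
Third differences: -3540, -4524, -5628, -6852, -8196, -9660
Fourth differences: -984, -1104, -1224, -1344, -1464
Fifth differences: -120, -120, -120, -120
The fifth differences are constant, so the polynomial has degree 5.

5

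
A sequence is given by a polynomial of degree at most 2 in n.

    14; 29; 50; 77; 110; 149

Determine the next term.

First differences: 15 , 21 , 27 , 33 , 39
Second differences: 6 , 6 , 6 , 6
The second differences are constant (6).
39 + 6 = 45;  149 + 45 = 194

194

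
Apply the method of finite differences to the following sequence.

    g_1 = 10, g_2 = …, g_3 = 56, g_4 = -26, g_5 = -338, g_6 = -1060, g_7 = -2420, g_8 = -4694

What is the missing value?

Using the last 6 terms:
D1: -82, -312, -722, -1360, -2274
D2: -230, -410, -638, -914
D3: -180, -228, -276
D4: -48, -48
Constant fourth difference = -48.
Extend backward: -180 + 48 = -132;  -230 + 132 = -98;  -82 + 98 = 16;  56 − 16 = 40

40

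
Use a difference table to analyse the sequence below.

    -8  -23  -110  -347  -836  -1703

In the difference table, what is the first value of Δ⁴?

-24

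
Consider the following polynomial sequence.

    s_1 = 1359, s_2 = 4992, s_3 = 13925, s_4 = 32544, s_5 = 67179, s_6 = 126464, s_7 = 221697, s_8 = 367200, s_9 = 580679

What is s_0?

224

First differences: 3633  8933  18619  34635  59285  95233  145503  213479
Second differences: 5300  9686  16016  24650  35948  50270  67976
Third differences: 4386  6330  8634  11298  14322  17706
Fourth differences: 1944  2304  2664  3024  3384
Fifth differences: 360  360  360  360
The fifth differences are constant at 360.
Work back: 1944 − 360 = 1584;  4386 − 1584 = 2802;  5300 − 2802 = 2498;  3633 − 2498 = 1135;  1359 − 1135 = 224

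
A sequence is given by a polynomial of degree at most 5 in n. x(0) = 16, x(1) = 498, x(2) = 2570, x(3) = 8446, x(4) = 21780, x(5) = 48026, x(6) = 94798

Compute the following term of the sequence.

D1: 482, 2072, 5876, 13334, 26246, 46772
D2: 1590, 3804, 7458, 12912, 20526
D3: 2214, 3654, 5454, 7614
D4: 1440, 1800, 2160
D5: 360, 360
The fifth differences are constant (360).
2160 + 360 = 2520;  7614 + 2520 = 10134;  20526 + 10134 = 30660;  46772 + 30660 = 77432;  94798 + 77432 = 172230

172230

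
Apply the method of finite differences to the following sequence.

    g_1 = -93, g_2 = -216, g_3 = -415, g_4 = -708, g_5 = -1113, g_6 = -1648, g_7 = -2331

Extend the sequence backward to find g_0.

First differences: -123  -199  -293  -405  -535  -683
Second differences: -76  -94  -112  -130  -148
Third differences: -18  -18  -18  -18
The third differences are constant at -18.
Work back: -76 + 18 = -58;  -123 + 58 = -65;  -93 + 65 = -28

-28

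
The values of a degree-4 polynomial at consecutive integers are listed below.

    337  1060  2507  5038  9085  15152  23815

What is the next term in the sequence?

35722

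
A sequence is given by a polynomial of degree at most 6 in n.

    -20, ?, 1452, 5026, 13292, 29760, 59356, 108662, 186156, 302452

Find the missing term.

236

Using the last 8 terms:
First differences: 3574, 8266, 16468, 29596, 49306, 77494, 116296
Second differences: 4692, 8202, 13128, 19710, 28188, 38802
Third differences: 3510, 4926, 6582, 8478, 10614
Fourth differences: 1416, 1656, 1896, 2136
Fifth differences: 240, 240, 240
Constant fifth difference = 240.
Extend backward: 1416 − 240 = 1176;  3510 − 1176 = 2334;  4692 − 2334 = 2358;  3574 − 2358 = 1216;  1452 − 1216 = 236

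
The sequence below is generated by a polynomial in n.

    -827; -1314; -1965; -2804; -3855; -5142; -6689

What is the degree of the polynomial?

3

First differences: -487, -651, -839, -1051, -1287, -1547
Second differences: -164, -188, -212, -236, -260
Third differences: -24, -24, -24, -24
The third differences are constant, so the polynomial has degree 3.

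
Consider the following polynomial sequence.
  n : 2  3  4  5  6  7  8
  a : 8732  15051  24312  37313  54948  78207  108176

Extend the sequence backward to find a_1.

First differences: 6319, 9261, 13001, 17635, 23259, 29969
Second differences: 2942, 3740, 4634, 5624, 6710
Third differences: 798, 894, 990, 1086
Fourth differences: 96, 96, 96
The fourth differences are constant at 96.
Work back: 798 − 96 = 702;  2942 − 702 = 2240;  6319 − 2240 = 4079;  8732 − 4079 = 4653

4653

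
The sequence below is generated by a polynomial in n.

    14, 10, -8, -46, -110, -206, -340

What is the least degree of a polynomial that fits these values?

3

D1: -4, -18, -38, -64, -96, -134
D2: -14, -20, -26, -32, -38
D3: -6, -6, -6, -6
The third differences are constant, so the polynomial has degree 3.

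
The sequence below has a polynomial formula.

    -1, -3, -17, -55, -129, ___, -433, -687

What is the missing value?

-251

Using the first 5 terms:
Δ: -2, -14, -38, -74
Δ²: -12, -24, -36
Δ³: -12, -12
Constant third difference = -12.
Extend forward: -36 − 12 = -48;  -74 − 48 = -122;  -129 − 122 = -251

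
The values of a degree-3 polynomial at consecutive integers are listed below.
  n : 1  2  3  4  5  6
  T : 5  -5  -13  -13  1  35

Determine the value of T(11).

First differences: -10 , -8 , 0 , 14 , 34
Second differences: 2 , 8 , 14 , 20
Third differences: 6 , 6 , 6
Third differences constant at 6.
20 + 6 = 26;  34 + 26 = 60;  35 + 60 = 95
26 + 6 = 32;  60 + 32 = 92;  95 + 92 = 187
32 + 6 = 38;  92 + 38 = 130;  187 + 130 = 317
38 + 6 = 44;  130 + 44 = 174;  317 + 174 = 491
44 + 6 = 50;  174 + 50 = 224;  491 + 224 = 715

715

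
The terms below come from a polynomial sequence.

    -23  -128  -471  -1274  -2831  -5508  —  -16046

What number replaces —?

-9743

Using the first 6 terms:
First differences: -105  -343  -803  -1557  -2677
Second differences: -238  -460  -754  -1120
Third differences: -222  -294  -366
Fourth differences: -72  -72
Constant fourth difference = -72.
Extend forward: -366 − 72 = -438;  -1120 − 438 = -1558;  -2677 − 1558 = -4235;  -5508 − 4235 = -9743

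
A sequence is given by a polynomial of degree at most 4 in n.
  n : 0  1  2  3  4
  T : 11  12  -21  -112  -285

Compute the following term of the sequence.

First differences: 1, -33, -91, -173
Second differences: -34, -58, -82
Third differences: -24, -24
Third differences constant at -24.
-82 − 24 = -106;  -173 − 106 = -279;  -285 − 279 = -564

-564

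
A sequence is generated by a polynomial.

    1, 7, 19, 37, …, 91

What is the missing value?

61

Using the first 4 terms:
6  12  18
6  6
Constant second difference = 6.
Extend forward: 18 + 6 = 24;  37 + 24 = 61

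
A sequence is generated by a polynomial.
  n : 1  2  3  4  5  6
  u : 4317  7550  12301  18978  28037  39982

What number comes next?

55365

Δ: 3233  4751  6677  9059  11945
Δ²: 1518  1926  2382  2886
Δ³: 408  456  504
Δ⁴: 48  48
The fourth differences are constant (48).
504 + 48 = 552;  2886 + 552 = 3438;  11945 + 3438 = 15383;  39982 + 15383 = 55365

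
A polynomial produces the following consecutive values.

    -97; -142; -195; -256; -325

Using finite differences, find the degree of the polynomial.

First differences: -45, -53, -61, -69
Second differences: -8, -8, -8
The second differences are constant, so the polynomial has degree 2.

2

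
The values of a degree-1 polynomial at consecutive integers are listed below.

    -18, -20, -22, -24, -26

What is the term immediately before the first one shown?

-16

Δ: -2  -2  -2  -2
The first differences are constant at -2.
Work back: -18 + 2 = -16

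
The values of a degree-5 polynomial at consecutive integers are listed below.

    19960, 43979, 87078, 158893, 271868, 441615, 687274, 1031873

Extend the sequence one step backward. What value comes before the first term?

First differences: 24019, 43099, 71815, 112975, 169747, 245659, 344599
Second differences: 19080, 28716, 41160, 56772, 75912, 98940
Third differences: 9636, 12444, 15612, 19140, 23028
Fourth differences: 2808, 3168, 3528, 3888
Fifth differences: 360, 360, 360
The fifth differences are constant at 360.
Work back: 2808 − 360 = 2448;  9636 − 2448 = 7188;  19080 − 7188 = 11892;  24019 − 11892 = 12127;  19960 − 12127 = 7833

7833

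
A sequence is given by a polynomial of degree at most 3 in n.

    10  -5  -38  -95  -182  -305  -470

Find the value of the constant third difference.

-6

First differences: -15, -33, -57, -87, -123, -165
Second differences: -18, -24, -30, -36, -42
Third differences: -6, -6, -6, -6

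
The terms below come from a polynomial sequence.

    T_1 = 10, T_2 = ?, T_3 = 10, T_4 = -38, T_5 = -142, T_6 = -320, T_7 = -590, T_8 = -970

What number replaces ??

Using the last 6 terms:
D1: -48  -104  -178  -270  -380
D2: -56  -74  -92  -110
D3: -18  -18  -18
Constant third difference = -18.
Extend backward: -56 + 18 = -38;  -48 + 38 = -10;  10 + 10 = 20

20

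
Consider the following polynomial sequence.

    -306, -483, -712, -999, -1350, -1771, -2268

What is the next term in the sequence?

-2847

First differences: -177 , -229 , -287 , -351 , -421 , -497
Second differences: -52 , -58 , -64 , -70 , -76
Third differences: -6 , -6 , -6 , -6
Constant third difference = -6, so extend:
-76 − 6 = -82;  -497 − 82 = -579;  -2268 − 579 = -2847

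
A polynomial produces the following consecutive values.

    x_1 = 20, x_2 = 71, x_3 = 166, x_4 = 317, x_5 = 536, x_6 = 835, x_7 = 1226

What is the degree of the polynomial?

Δ: 51, 95, 151, 219, 299, 391
Δ²: 44, 56, 68, 80, 92
Δ³: 12, 12, 12, 12
The third differences are constant, so the polynomial has degree 3.

3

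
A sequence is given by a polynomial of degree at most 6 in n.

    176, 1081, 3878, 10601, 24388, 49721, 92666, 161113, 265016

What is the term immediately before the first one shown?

-7

905, 2797, 6723, 13787, 25333, 42945, 68447, 103903
1892, 3926, 7064, 11546, 17612, 25502, 35456
2034, 3138, 4482, 6066, 7890, 9954
1104, 1344, 1584, 1824, 2064
240, 240, 240, 240
The fifth differences are constant at 240.
Work back: 1104 − 240 = 864;  2034 − 864 = 1170;  1892 − 1170 = 722;  905 − 722 = 183;  176 − 183 = -7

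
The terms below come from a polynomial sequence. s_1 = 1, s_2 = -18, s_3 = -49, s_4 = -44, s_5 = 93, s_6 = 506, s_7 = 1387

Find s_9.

5561

First differences: -19, -31, 5, 137, 413, 881
Second differences: -12, 36, 132, 276, 468
Third differences: 48, 96, 144, 192
Fourth differences: 48, 48, 48
The fourth differences are constant (48).
192 + 48 = 240;  468 + 240 = 708;  881 + 708 = 1589;  1387 + 1589 = 2976
240 + 48 = 288;  708 + 288 = 996;  1589 + 996 = 2585;  2976 + 2585 = 5561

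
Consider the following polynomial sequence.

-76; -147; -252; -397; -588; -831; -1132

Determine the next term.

D1: -71  -105  -145  -191  -243  -301
D2: -34  -40  -46  -52  -58
D3: -6  -6  -6  -6
Third differences constant at -6.
-58 − 6 = -64;  -301 − 64 = -365;  -1132 − 365 = -1497

-1497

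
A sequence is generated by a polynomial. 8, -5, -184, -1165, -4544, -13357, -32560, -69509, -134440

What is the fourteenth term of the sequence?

-13, -179, -981, -3379, -8813, -19203, -36949, -64931
-166, -802, -2398, -5434, -10390, -17746, -27982
-636, -1596, -3036, -4956, -7356, -10236
-960, -1440, -1920, -2400, -2880
-480, -480, -480, -480
Constant fifth difference = -480, so extend:
-2880 − 480 = -3360;  -10236 − 3360 = -13596;  -27982 − 13596 = -41578;  -64931 − 41578 = -106509;  -134440 − 106509 = -240949
-3360 − 480 = -3840;  -13596 − 3840 = -17436;  -41578 − 17436 = -59014;  -106509 − 59014 = -165523;  -240949 − 165523 = -406472
-3840 − 480 = -4320;  -17436 − 4320 = -21756;  -59014 − 21756 = -80770;  -165523 − 80770 = -246293;  -406472 − 246293 = -652765
-4320 − 480 = -4800;  -21756 − 4800 = -26556;  -80770 − 26556 = -107326;  -246293 − 107326 = -353619;  -652765 − 353619 = -1006384
-4800 − 480 = -5280;  -26556 − 5280 = -31836;  -107326 − 31836 = -139162;  -353619 − 139162 = -492781;  -1006384 − 492781 = -1499165

-1499165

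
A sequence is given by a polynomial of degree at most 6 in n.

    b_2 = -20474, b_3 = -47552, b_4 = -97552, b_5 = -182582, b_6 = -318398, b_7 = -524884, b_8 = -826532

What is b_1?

-27078, -50000, -85030, -135816, -206486, -301648
-22922, -35030, -50786, -70670, -95162
-12108, -15756, -19884, -24492
-3648, -4128, -4608
-480, -480
The fifth differences are constant at -480.
Work back: -3648 + 480 = -3168;  -12108 + 3168 = -8940;  -22922 + 8940 = -13982;  -27078 + 13982 = -13096;  -20474 + 13096 = -7378

-7378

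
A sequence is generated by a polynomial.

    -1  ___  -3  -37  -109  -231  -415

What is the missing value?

Using the last 5 terms:
First differences: -34, -72, -122, -184
Second differences: -38, -50, -62
Third differences: -12, -12
Constant third difference = -12.
Extend backward: -38 + 12 = -26;  -34 + 26 = -8;  -3 + 8 = 5

5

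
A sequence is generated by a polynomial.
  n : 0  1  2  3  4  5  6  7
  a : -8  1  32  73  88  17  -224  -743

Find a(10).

Δ: 9 , 31 , 41 , 15 , -71 , -241 , -519
Δ²: 22 , 10 , -26 , -86 , -170 , -278
Δ³: -12 , -36 , -60 , -84 , -108
Δ⁴: -24 , -24 , -24 , -24
The fourth differences are constant (-24).
-108 − 24 = -132;  -278 − 132 = -410;  -519 − 410 = -929;  -743 − 929 = -1672
-132 − 24 = -156;  -410 − 156 = -566;  -929 − 566 = -1495;  -1672 − 1495 = -3167
-156 − 24 = -180;  -566 − 180 = -746;  -1495 − 746 = -2241;  -3167 − 2241 = -5408

-5408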